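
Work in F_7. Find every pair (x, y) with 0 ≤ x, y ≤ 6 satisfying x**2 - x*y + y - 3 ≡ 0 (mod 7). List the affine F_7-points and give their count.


Affine F_7-points: {(0, 3), (2, 1), (3, 3), (4, 2), (5, 2), (6, 1)}; count = 6.

For each of the 49 pairs (x, y) ∈ F_7², evaluate f(x, y) mod 7. Record the zeros.
  x = 0: [0↦4, 1↦5, 2↦6, 3↦0, 4↦1, 5↦2, 6↦3]  zeros at y ∈ {3}
  x = 1: [0↦5, 1↦5, 2↦5, 3↦5, 4↦5, 5↦5, 6↦5]  zeros at y ∈ ∅
  x = 2: [0↦1, 1↦0, 2↦6, 3↦5, 4↦4, 5↦3, 6↦2]  zeros at y ∈ {1}
  x = 3: [0↦6, 1↦4, 2↦2, 3↦0, 4↦5, 5↦3, 6↦1]  zeros at y ∈ {3}
  x = 4: [0↦6, 1↦3, 2↦0, 3↦4, 4↦1, 5↦5, 6↦2]  zeros at y ∈ {2}
  x = 5: [0↦1, 1↦4, 2↦0, 3↦3, 4↦6, 5↦2, 6↦5]  zeros at y ∈ {2}
  x = 6: [0↦5, 1↦0, 2↦2, 3↦4, 4↦6, 5↦1, 6↦3]  zeros at y ∈ {1}
Collecting zeros: affine points = {(0, 3), (2, 1), (3, 3), (4, 2), (5, 2), (6, 1)}.
Total count |C(F_7)_aff| = 6.


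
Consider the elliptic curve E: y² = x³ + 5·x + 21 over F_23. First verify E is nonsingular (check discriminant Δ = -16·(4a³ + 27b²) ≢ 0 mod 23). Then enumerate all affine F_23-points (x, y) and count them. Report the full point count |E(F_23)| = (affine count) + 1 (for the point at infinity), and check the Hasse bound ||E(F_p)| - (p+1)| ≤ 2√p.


Affine points = {(1, 2), (1, 21), (2, 4), (2, 19), (4, 6), (4, 17), (7, 10), (7, 13), (9, 6), (9, 17), (10, 6), (10, 17), (11, 2), (11, 21), (13, 11), (13, 12), (14, 11), (14, 12), (18, 3), (18, 20), (19, 11), (19, 12), (20, 5), (20, 18), (21, 7), (21, 16)}; affine count = 26; |E(F_23)| = 27.

Discriminant check: Δ ∝ 4a³ + 27b² = 4·5³ + 27·21² = 4·125 + 27·441 ≡ 10 (mod 23). Nonzero ⇒ E is nonsingular.
For each x ∈ F_23, compute rhs = x³ + 5·x + 21 mod 23, then count y ∈ F_23 with y² ≡ rhs.
  x = 0: rhs = 21, matching y values: none (0 points).
  x = 1: rhs = 4, matching y values: 2, 21 (2 points).
  x = 2: rhs = 16, matching y values: 4, 19 (2 points).
  x = 3: rhs = 17, matching y values: none (0 points).
  x = 4: rhs = 13, matching y values: 6, 17 (2 points).
  x = 5: rhs = 10, matching y values: none (0 points).
  x = 6: rhs = 14, matching y values: none (0 points).
  x = 7: rhs = 8, matching y values: 10, 13 (2 points).
  x = 8: rhs = 21, matching y values: none (0 points).
  x = 9: rhs = 13, matching y values: 6, 17 (2 points).
  x = 10: rhs = 13, matching y values: 6, 17 (2 points).
  x = 11: rhs = 4, matching y values: 2, 21 (2 points).
  x = 12: rhs = 15, matching y values: none (0 points).
  x = 13: rhs = 6, matching y values: 11, 12 (2 points).
  x = 14: rhs = 6, matching y values: 11, 12 (2 points).
  x = 15: rhs = 21, matching y values: none (0 points).
  x = 16: rhs = 11, matching y values: none (0 points).
  x = 17: rhs = 5, matching y values: none (0 points).
  x = 18: rhs = 9, matching y values: 3, 20 (2 points).
  x = 19: rhs = 6, matching y values: 11, 12 (2 points).
  x = 20: rhs = 2, matching y values: 5, 18 (2 points).
  x = 21: rhs = 3, matching y values: 7, 16 (2 points).
  x = 22: rhs = 15, matching y values: none (0 points).
Total affine count: 26.
Full point count |E(F_23)| = 26 + 1 = 27.
Hasse bound: |27 − (23+1)| = |3| = 3 ≤ 2√23 ≈ 9.5917 ✓.


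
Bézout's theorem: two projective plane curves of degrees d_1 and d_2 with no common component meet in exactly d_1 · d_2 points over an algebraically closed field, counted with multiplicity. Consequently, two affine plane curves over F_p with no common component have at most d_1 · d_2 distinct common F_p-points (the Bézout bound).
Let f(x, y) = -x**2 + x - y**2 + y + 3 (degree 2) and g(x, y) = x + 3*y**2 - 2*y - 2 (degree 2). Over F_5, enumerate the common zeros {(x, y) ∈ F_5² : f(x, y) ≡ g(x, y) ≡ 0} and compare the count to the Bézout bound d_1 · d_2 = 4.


Common zeros: ∅; count = 0; Bézout bound = 4.

deg(f) = 2, deg(g) = 2, so Bézout bound = 4.
Scan x ∈ F_5. For each x, list the y ∈ F_5 with f(x, y) ≡ 0 and those with g(x, y) ≡ 0 (mod 5); the common zeros in that column are the intersection.
  x = 0: f ≡ 0 at y ∈ ∅; g ≡ 0 at y ∈ ∅; common: ∅.
  x = 1: f ≡ 0 at y ∈ ∅; g ≡ 0 at y ∈ {1, 3}; common: ∅.
  x = 2: f ≡ 0 at y ∈ {3}; g ≡ 0 at y ∈ {0, 4}; common: ∅.
  x = 3: f ≡ 0 at y ∈ {2, 4}; g ≡ 0 at y ∈ ∅; common: ∅.
  x = 4: f ≡ 0 at y ∈ {3}; g ≡ 0 at y ∈ {2}; common: ∅.
Collecting: common zeros = ∅, so the count is 0.
Comparison with the Bézout bound: 0 ≤ 4 = deg(f)·deg(g), as expected for curves with no common component (the affine F_5-count falls short of the bound because intersections may lie at infinity, over extension fields, or carry multiplicity).


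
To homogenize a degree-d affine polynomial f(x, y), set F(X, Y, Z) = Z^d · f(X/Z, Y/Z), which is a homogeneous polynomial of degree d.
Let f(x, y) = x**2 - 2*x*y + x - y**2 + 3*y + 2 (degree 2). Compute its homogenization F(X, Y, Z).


F(X, Y, Z) = X**2 - 2*X*Y + X*Z - Y**2 + 3*Y*Z + 2*Z**2

deg(f) = 2.
Substitute x = X/Z, y = Y/Z into f, then multiply by Z^2.
  monomial 1·x^2·y^0 ↦ 1·X^2·Y^0·Z^0.
  monomial -2·x^1·y^1 ↦ -2·X^1·Y^1·Z^0.
  monomial 1·x^1·y^0 ↦ 1·X^1·Y^0·Z^1.
  monomial -1·x^0·y^2 ↦ -1·X^0·Y^2·Z^0.
  monomial 3·x^0·y^1 ↦ 3·X^0·Y^1·Z^1.
  monomial 2·x^0·y^0 ↦ 2·X^0·Y^0·Z^2.
Collecting: F(X, Y, Z) = X**2 - 2*X*Y + X*Z - Y**2 + 3*Y*Z + 2*Z**2.


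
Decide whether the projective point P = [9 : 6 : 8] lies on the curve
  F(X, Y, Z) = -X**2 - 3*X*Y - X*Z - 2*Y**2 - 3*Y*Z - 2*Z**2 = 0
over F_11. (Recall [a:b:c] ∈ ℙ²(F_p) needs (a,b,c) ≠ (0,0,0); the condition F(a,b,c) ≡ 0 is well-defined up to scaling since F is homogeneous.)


F(9,6,8) ≡ 1 (mod 11); P is NOT on the curve.

Evaluate F(9, 6, 8) term-by-term (mod 11).
  -X**2 ↦ -1·81·1·1 = -81
  -3*X*Y ↦ -3·9·6·1 = -162
  -X*Z ↦ -1·9·1·8 = -72
  -2*Y**2 ↦ -2·1·36·1 = -72
  -3*Y*Z ↦ -3·1·6·8 = -144
  -2*Z**2 ↦ -2·1·1·64 = -128
Sum: F(9, 6, 8) = (-81) + (-162) + (-72) + (-72) + (-144) + (-128) = -659.
Reducing mod 11: -659 ≡ 1 (mod 11).
Since F(a, b, c) ≡ 1 ≠ 0 (mod 11), P does NOT lie on the curve.


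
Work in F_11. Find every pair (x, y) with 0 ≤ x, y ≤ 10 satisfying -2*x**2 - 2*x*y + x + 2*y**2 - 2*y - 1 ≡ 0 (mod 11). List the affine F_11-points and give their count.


Affine F_11-points: {(0, 3), (0, 9), (2, 1), (2, 2), (3, 1), (3, 3), (8, 0), (8, 9), (9, 0), (9, 10)}; count = 10.

For each of the 121 pairs (x, y) ∈ F_11², evaluate f(x, y) mod 11. Record the zeros.
  x = 0: [0↦10, 1↦10, 2↦3, 3↦0, 4↦1, 5↦6, 6↦4, 7↦6, 8↦1, 9↦0, 10↦3]  zeros at y ∈ {3, 9}
  x = 1: [0↦9, 1↦7, 2↦9, 3↦4, 4↦3, 5↦6, 6↦2, 7↦2, 8↦6, 9↦3, 10↦4]  zeros at y ∈ ∅
  x = 2: [0↦4, 1↦0, 2↦0, 3↦4, 4↦1, 5↦2, 6↦7, 7↦5, 8↦7, 9↦2, 10↦1]  zeros at y ∈ {1, 2}
  x = 3: [0↦6, 1↦0, 2↦9, 3↦0, 4↦6, 5↦5, 6↦8, 7↦4, 8↦4, 9↦8, 10↦5]  zeros at y ∈ {1, 3}
  x = 4: [0↦4, 1↦7, 2↦3, 3↦3, 4↦7, 5↦4, 6↦5, 7↦10, 8↦8, 9↦10, 10↦5]  zeros at y ∈ ∅
  x = 5: [0↦9, 1↦10, 2↦4, 3↦2, 4↦4, 5↦10, 6↦9, 7↦1, 8↦8, 9↦8, 10↦1]  zeros at y ∈ ∅
  x = 6: [0↦10, 1↦9, 2↦1, 3↦8, 4↦8, 5↦1, 6↦9, 7↦10, 8↦4, 9↦2, 10↦4]  zeros at y ∈ ∅
  x = 7: [0↦7, 1↦4, 2↦5, 3↦10, 4↦8, 5↦10, 6↦5, 7↦4, 8↦7, 9↦3, 10↦3]  zeros at y ∈ ∅
  x = 8: [0↦0, 1↦6, 2↦5, 3↦8, 4↦4, 5↦4, 6↦8, 7↦5, 8↦6, 9↦0, 10↦9]  zeros at y ∈ {0, 9}
  x = 9: [0↦0, 1↦4, 2↦1, 3↦2, 4↦7, 5↦5, 6↦7, 7↦2, 8↦1, 9↦4, 10↦0]  zeros at y ∈ {0, 10}
  x = 10: [0↦7, 1↦9, 2↦4, 3↦3, 4↦6, 5↦2, 6↦2, 7↦6, 8↦3, 9↦4, 10↦9]  zeros at y ∈ ∅
Collecting zeros: affine points = {(0, 3), (0, 9), (2, 1), (2, 2), (3, 1), (3, 3), (8, 0), (8, 9), (9, 0), (9, 10)}.
Total count |C(F_11)_aff| = 10.


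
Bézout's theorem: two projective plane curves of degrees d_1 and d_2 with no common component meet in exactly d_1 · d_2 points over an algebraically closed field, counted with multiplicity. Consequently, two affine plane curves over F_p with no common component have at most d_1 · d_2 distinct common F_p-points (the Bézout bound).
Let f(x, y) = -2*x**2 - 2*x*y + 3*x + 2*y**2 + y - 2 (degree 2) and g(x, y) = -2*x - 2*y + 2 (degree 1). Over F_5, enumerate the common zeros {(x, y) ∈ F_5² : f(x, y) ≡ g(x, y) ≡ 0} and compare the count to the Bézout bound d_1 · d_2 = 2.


Common zeros: ∅; count = 0; Bézout bound = 2.

deg(f) = 2, deg(g) = 1, so Bézout bound = 2.
Scan x ∈ F_5. For each x, list the y ∈ F_5 with f(x, y) ≡ 0 and those with g(x, y) ≡ 0 (mod 5); the common zeros in that column are the intersection.
  x = 0: f ≡ 0 at y ∈ ∅; g ≡ 0 at y ∈ {1}; common: ∅.
  x = 1: f ≡ 0 at y ∈ {1, 2}; g ≡ 0 at y ∈ {0}; common: ∅.
  x = 2: f ≡ 0 at y ∈ {1, 3}; g ≡ 0 at y ∈ {4}; common: ∅.
  x = 3: f ≡ 0 at y ∈ ∅; g ≡ 0 at y ∈ {3}; common: ∅.
  x = 4: f ≡ 0 at y ∈ {3}; g ≡ 0 at y ∈ {2}; common: ∅.
Collecting: common zeros = ∅, so the count is 0.
Comparison with the Bézout bound: 0 ≤ 2 = deg(f)·deg(g), as expected for curves with no common component (the affine F_5-count falls short of the bound because intersections may lie at infinity, over extension fields, or carry multiplicity).


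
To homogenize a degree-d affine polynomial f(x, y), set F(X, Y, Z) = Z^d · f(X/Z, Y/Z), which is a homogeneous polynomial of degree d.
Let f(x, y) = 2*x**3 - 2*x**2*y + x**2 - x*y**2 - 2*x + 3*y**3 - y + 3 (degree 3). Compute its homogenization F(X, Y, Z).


F(X, Y, Z) = 2*X**3 - 2*X**2*Y + X**2*Z - X*Y**2 - 2*X*Z**2 + 3*Y**3 - Y*Z**2 + 3*Z**3

deg(f) = 3.
Substitute x = X/Z, y = Y/Z into f, then multiply by Z^3.
  monomial 2·x^3·y^0 ↦ 2·X^3·Y^0·Z^0.
  monomial -2·x^2·y^1 ↦ -2·X^2·Y^1·Z^0.
  monomial 1·x^2·y^0 ↦ 1·X^2·Y^0·Z^1.
  monomial -1·x^1·y^2 ↦ -1·X^1·Y^2·Z^0.
  monomial -2·x^1·y^0 ↦ -2·X^1·Y^0·Z^2.
  monomial 3·x^0·y^3 ↦ 3·X^0·Y^3·Z^0.
  monomial -1·x^0·y^1 ↦ -1·X^0·Y^1·Z^2.
  monomial 3·x^0·y^0 ↦ 3·X^0·Y^0·Z^3.
Collecting: F(X, Y, Z) = 2*X**3 - 2*X**2*Y + X**2*Z - X*Y**2 - 2*X*Z**2 + 3*Y**3 - Y*Z**2 + 3*Z**3.


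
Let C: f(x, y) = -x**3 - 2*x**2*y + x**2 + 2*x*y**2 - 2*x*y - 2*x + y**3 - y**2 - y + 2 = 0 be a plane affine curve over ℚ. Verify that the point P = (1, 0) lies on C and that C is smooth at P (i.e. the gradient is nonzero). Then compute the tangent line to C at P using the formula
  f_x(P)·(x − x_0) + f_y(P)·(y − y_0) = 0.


Tangent line at P: -3*x - 5*y + 3 = 0.

Step 1: f(1, 0) = 0, so P lies on C.
Step 2: partial derivatives
  f_x(x, y) = -3*x**2 - 4*x*y + 2*x + 2*y**2 - 2*y - 2, f_y(x, y) = -2*x**2 + 4*x*y - 2*x + 3*y**2 - 2*y - 1.
  f_x(P) = -3, f_y(P) = -5 (gradient nonzero, so P is smooth).
Step 3: tangent line at P: -3·(x − 1) + -5·(y − 0) = 0.
Expanding: -3*x - 5*y + 3 = 0.


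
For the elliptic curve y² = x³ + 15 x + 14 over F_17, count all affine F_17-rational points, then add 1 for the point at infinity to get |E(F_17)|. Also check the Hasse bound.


Affine points = {(1, 8), (1, 9), (2, 1), (2, 16), (3, 1), (3, 16), (4, 6), (4, 11), (8, 0), (10, 5), (10, 12), (12, 1), (12, 16), (13, 3), (13, 14), (16, 7), (16, 10)}; affine count = 17; |E(F_17)| = 18.

Discriminant check: Δ ∝ 4a³ + 27b² = 4·15³ + 27·14² = 4·3375 + 27·196 ≡ 7 (mod 17). Nonzero ⇒ E is nonsingular.
For each x ∈ F_17, compute rhs = x³ + 15·x + 14 mod 17, then count y ∈ F_17 with y² ≡ rhs.
  x = 0: rhs = 14, matching y values: none (0 points).
  x = 1: rhs = 13, matching y values: 8, 9 (2 points).
  x = 2: rhs = 1, matching y values: 1, 16 (2 points).
  x = 3: rhs = 1, matching y values: 1, 16 (2 points).
  x = 4: rhs = 2, matching y values: 6, 11 (2 points).
  x = 5: rhs = 10, matching y values: none (0 points).
  x = 6: rhs = 14, matching y values: none (0 points).
  x = 7: rhs = 3, matching y values: none (0 points).
  x = 8: rhs = 0, matching y values: 0 (1 points).
  x = 9: rhs = 11, matching y values: none (0 points).
  x = 10: rhs = 8, matching y values: 5, 12 (2 points).
  x = 11: rhs = 14, matching y values: none (0 points).
  x = 12: rhs = 1, matching y values: 1, 16 (2 points).
  x = 13: rhs = 9, matching y values: 3, 14 (2 points).
  x = 14: rhs = 10, matching y values: none (0 points).
  x = 15: rhs = 10, matching y values: none (0 points).
  x = 16: rhs = 15, matching y values: 7, 10 (2 points).
Total affine count: 17.
Full point count |E(F_17)| = 17 + 1 = 18.
Hasse bound: |18 − (17+1)| = |0| = 0 ≤ 2√17 ≈ 8.2462 ✓.


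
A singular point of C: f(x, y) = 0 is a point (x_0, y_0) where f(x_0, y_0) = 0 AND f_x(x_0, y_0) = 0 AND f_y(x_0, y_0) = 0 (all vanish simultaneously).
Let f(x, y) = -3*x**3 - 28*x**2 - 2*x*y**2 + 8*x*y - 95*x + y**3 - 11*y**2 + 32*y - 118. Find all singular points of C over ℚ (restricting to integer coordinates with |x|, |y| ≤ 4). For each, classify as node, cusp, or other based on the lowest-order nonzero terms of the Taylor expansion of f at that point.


Singular points: {(-3, 2)}; classification: node.

Compute partial derivatives:
  f_x = -9*x**2 - 56*x - 2*y**2 + 8*y - 95.
  f_y = -4*x*y + 8*x + 3*y**2 - 22*y + 32.
Scan x_0 ∈ {−4, ..., 4}. For each x_0, f_y(x_0, y) is a polynomial in y; find its integer roots y ∈ {−4, ..., 4}, then test f_x and f at those candidates.
  x = -4: f_y(-4, y) = 3*y**2 - 6*y; vanishes at y ∈ {0, 2}. (-4, 0): f_x = -15 ≠ 0; (-4, 2): f_x = -7 ≠ 0.
  x = -3: f_y(-3, y) = 3*y**2 - 10*y + 8; vanishes at y ∈ {2}. (-3, 2): f_x = 0, f = 0 — SINGULAR.
  x = -2: f_y(-2, y) = 3*y**2 - 14*y + 16; vanishes at y ∈ {2}. (-2, 2): f_x = -11 ≠ 0.
  x = -1: f_y(-1, y) = 3*y**2 - 18*y + 24; vanishes at y ∈ {2, 4}. (-1, 2): f_x = -40 ≠ 0; (-1, 4): f_x = -48 ≠ 0.
  x = 0: f_y(0, y) = 3*y**2 - 22*y + 32; vanishes at y ∈ {2}. (0, 2): f_x = -87 ≠ 0.
  x = 1: f_y(1, y) = 3*y**2 - 26*y + 40; vanishes at y ∈ {2}. (1, 2): f_x = -152 ≠ 0.
  x = 2: f_y(2, y) = 3*y**2 - 30*y + 48; vanishes at y ∈ {2}. (2, 2): f_x = -235 ≠ 0.
  x = 3: f_y(3, y) = 3*y**2 - 34*y + 56; vanishes at y ∈ {2}. (3, 2): f_x = -336 ≠ 0.
  x = 4: f_y(4, y) = 3*y**2 - 38*y + 64; vanishes at y ∈ {2}. (4, 2): f_x = -455 ≠ 0.
Only singular point on the grid: (-3, 2).
Classify: substitute x = -3 + u, y = 2 + v and expand: f = -3*u**3 - u**2 - 2*u*v**2 + v**3 + v**2.
No constant or linear terms (consistent with a singular point). Quadratic part: -u**2 + v**2. Cubic part: -3*u**3 - 2*u*v**2 + v**3.
The quadratic part v**2 - u**2 = (v − u)(v + u) splits into two distinct linear factors, so there are two distinct tangent lines y − 2 = ±(x − -3) — this is a node (ordinary double point).
Classification: node.


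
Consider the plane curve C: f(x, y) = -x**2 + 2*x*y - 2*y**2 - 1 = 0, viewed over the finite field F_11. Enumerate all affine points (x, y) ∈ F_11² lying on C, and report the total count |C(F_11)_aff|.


Affine F_11-points: {(0, 4), (0, 7), (2, 3), (2, 10), (3, 7), (4, 1), (4, 3), (7, 8), (7, 10), (8, 4), (9, 1), (9, 8)}; count = 12.

For each of the 121 pairs (x, y) ∈ F_11², evaluate f(x, y) mod 11. Record the zeros.
  x = 0: [0↦10, 1↦8, 2↦2, 3↦3, 4↦0, 5↦4, 6↦4, 7↦0, 8↦3, 9↦2, 10↦8]  zeros at y ∈ {4, 7}
  x = 1: [0↦9, 1↦9, 2↦5, 3↦8, 4↦7, 5↦2, 6↦4, 7↦2, 8↦7, 9↦8, 10↦5]  zeros at y ∈ ∅
  x = 2: [0↦6, 1↦8, 2↦6, 3↦0, 4↦1, 5↦9, 6↦2, 7↦2, 8↦9, 9↦1, 10↦0]  zeros at y ∈ {3, 10}
  x = 3: [0↦1, 1↦5, 2↦5, 3↦1, 4↦4, 5↦3, 6↦9, 7↦0, 8↦9, 9↦3, 10↦4]  zeros at y ∈ {7}
  x = 4: [0↦5, 1↦0, 2↦2, 3↦0, 4↦5, 5↦6, 6↦3, 7↦7, 8↦7, 9↦3, 10↦6]  zeros at y ∈ {1, 3}
  x = 5: [0↦7, 1↦4, 2↦8, 3↦8, 4↦4, 5↦7, 6↦6, 7↦1, 8↦3, 9↦1, 10↦6]  zeros at y ∈ ∅
  x = 6: [0↦7, 1↦6, 2↦1, 3↦3, 4↦1, 5↦6, 6↦7, 7↦4, 8↦8, 9↦8, 10↦4]  zeros at y ∈ ∅
  x = 7: [0↦5, 1↦6, 2↦3, 3↦7, 4↦7, 5↦3, 6↦6, 7↦5, 8↦0, 9↦2, 10↦0]  zeros at y ∈ {8, 10}
  x = 8: [0↦1, 1↦4, 2↦3, 3↦9, 4↦0, 5↦9, 6↦3, 7↦4, 8↦1, 9↦5, 10↦5]  zeros at y ∈ {4}
  x = 9: [0↦6, 1↦0, 2↦1, 3↦9, 4↦2, 5↦2, 6↦9, 7↦1, 8↦0, 9↦6, 10↦8]  zeros at y ∈ {1, 8}
  x = 10: [0↦9, 1↦5, 2↦8, 3↦7, 4↦2, 5↦4, 6↦2, 7↦7, 8↦8, 9↦5, 10↦9]  zeros at y ∈ ∅
Collecting zeros: affine points = {(0, 4), (0, 7), (2, 3), (2, 10), (3, 7), (4, 1), (4, 3), (7, 8), (7, 10), (8, 4), (9, 1), (9, 8)}.
Total count |C(F_11)_aff| = 12.


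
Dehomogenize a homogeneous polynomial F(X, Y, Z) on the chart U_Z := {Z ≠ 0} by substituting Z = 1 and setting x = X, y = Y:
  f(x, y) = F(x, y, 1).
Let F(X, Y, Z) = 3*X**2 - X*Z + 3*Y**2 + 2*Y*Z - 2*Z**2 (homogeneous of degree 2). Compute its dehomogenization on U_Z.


f(x, y) = 3*x**2 - x + 3*y**2 + 2*y - 2

On U_Z we set Z = 1. Each monomial c·X^i·Y^j·Z^k in F becomes c·x^i·y^j·1^k = c·x^i·y^j.
Substituting Z = 1: F(X, Y, 1) = 3*x**2 - x + 3*y**2 + 2*y - 2.
Note: deg(f) ≤ deg(F) = 2; strict inequality happens when F is divisible by Z (lost terms).


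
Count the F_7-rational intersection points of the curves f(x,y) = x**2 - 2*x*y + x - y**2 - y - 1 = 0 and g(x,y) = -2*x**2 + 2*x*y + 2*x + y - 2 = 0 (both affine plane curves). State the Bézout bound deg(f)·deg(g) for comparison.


Common zeros: {(0, 2), (3, 2), (3, 5)}; count = 3; Bézout bound = 4.

deg(f) = 2, deg(g) = 2, so Bézout bound = 4.
Scan x ∈ F_7. For each x, list the y ∈ F_7 with f(x, y) ≡ 0 and those with g(x, y) ≡ 0 (mod 7); the common zeros in that column are the intersection.
  x = 0: f ≡ 0 at y ∈ {2, 4}; g ≡ 0 at y ∈ {2}; common: {2}.
  x = 1: f ≡ 0 at y ∈ ∅; g ≡ 0 at y ∈ {3}; common: ∅.
  x = 2: f ≡ 0 at y ∈ ∅; g ≡ 0 at y ∈ {4}; common: ∅.
  x = 3: f ≡ 0 at y ∈ {2, 5}; g ≡ 0 at y ∈ {0, 1, 2, 3, 4, 5, 6}; common: {2, 5}.
  x = 4: f ≡ 0 at y ∈ ∅; g ≡ 0 at y ∈ {6}; common: ∅.
  x = 5: f ≡ 0 at y ∈ ∅; g ≡ 0 at y ∈ {0}; common: ∅.
  x = 6: f ≡ 0 at y ∈ {3, 5}; g ≡ 0 at y ∈ {1}; common: ∅.
Collecting: common zeros = {(0, 2), (3, 2), (3, 5)}, so the count is 3.
Comparison with the Bézout bound: 3 ≤ 4 = deg(f)·deg(g), as expected for curves with no common component (the affine F_7-count falls short of the bound because intersections may lie at infinity, over extension fields, or carry multiplicity).


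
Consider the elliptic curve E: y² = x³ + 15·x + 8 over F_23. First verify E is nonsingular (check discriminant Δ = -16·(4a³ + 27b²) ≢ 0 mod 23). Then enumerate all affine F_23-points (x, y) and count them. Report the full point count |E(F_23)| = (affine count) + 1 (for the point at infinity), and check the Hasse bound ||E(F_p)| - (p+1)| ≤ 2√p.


Affine points = {(0, 10), (0, 13), (1, 1), (1, 22), (2, 0), (5, 1), (5, 22), (10, 10), (10, 13), (11, 3), (11, 20), (13, 10), (13, 13), (14, 8), (14, 15), (17, 1), (17, 22), (21, 4), (21, 19)}; affine count = 19; |E(F_23)| = 20.

Discriminant check: Δ ∝ 4a³ + 27b² = 4·15³ + 27·8² = 4·3375 + 27·64 ≡ 2 (mod 23). Nonzero ⇒ E is nonsingular.
For each x ∈ F_23, compute rhs = x³ + 15·x + 8 mod 23, then count y ∈ F_23 with y² ≡ rhs.
  x = 0: rhs = 8, matching y values: 10, 13 (2 points).
  x = 1: rhs = 1, matching y values: 1, 22 (2 points).
  x = 2: rhs = 0, matching y values: 0 (1 points).
  x = 3: rhs = 11, matching y values: none (0 points).
  x = 4: rhs = 17, matching y values: none (0 points).
  x = 5: rhs = 1, matching y values: 1, 22 (2 points).
  x = 6: rhs = 15, matching y values: none (0 points).
  x = 7: rhs = 19, matching y values: none (0 points).
  x = 8: rhs = 19, matching y values: none (0 points).
  x = 9: rhs = 21, matching y values: none (0 points).
  x = 10: rhs = 8, matching y values: 10, 13 (2 points).
  x = 11: rhs = 9, matching y values: 3, 20 (2 points).
  x = 12: rhs = 7, matching y values: none (0 points).
  x = 13: rhs = 8, matching y values: 10, 13 (2 points).
  x = 14: rhs = 18, matching y values: 8, 15 (2 points).
  x = 15: rhs = 20, matching y values: none (0 points).
  x = 16: rhs = 20, matching y values: none (0 points).
  x = 17: rhs = 1, matching y values: 1, 22 (2 points).
  x = 18: rhs = 15, matching y values: none (0 points).
  x = 19: rhs = 22, matching y values: none (0 points).
  x = 20: rhs = 5, matching y values: none (0 points).
  x = 21: rhs = 16, matching y values: 4, 19 (2 points).
  x = 22: rhs = 15, matching y values: none (0 points).
Total affine count: 19.
Full point count |E(F_23)| = 19 + 1 = 20.
Hasse bound: |20 − (23+1)| = |-4| = 4 ≤ 2√23 ≈ 9.5917 ✓.


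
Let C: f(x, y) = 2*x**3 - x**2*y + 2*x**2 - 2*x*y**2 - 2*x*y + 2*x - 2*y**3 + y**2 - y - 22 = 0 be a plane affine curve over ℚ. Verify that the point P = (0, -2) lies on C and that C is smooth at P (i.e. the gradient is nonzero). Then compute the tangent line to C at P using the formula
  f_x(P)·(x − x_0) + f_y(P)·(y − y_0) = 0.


Tangent line at P: -2*x - 29*y - 58 = 0.

Step 1: f(0, -2) = 0, so P lies on C.
Step 2: partial derivatives
  f_x(x, y) = 6*x**2 - 2*x*y + 4*x - 2*y**2 - 2*y + 2, f_y(x, y) = -x**2 - 4*x*y - 2*x - 6*y**2 + 2*y - 1.
  f_x(P) = -2, f_y(P) = -29 (gradient nonzero, so P is smooth).
Step 3: tangent line at P: -2·(x − 0) + -29·(y − -2) = 0.
Expanding: -2*x - 29*y - 58 = 0.


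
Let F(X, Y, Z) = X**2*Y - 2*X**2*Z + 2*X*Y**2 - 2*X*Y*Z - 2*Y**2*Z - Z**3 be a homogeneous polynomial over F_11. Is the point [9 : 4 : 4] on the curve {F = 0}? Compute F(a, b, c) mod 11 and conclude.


F(9,4,4) ≡ 1 (mod 11); P is NOT on the curve.

Evaluate F(9, 4, 4) term-by-term (mod 11).
  X**2*Y ↦ 1·81·4·1 = 324
  -2*X**2*Z ↦ -2·81·1·4 = -648
  2*X*Y**2 ↦ 2·9·16·1 = 288
  -2*X*Y*Z ↦ -2·9·4·4 = -288
  -2*Y**2*Z ↦ -2·1·16·4 = -128
  -Z**3 ↦ -1·1·1·64 = -64
Sum: F(9, 4, 4) = (324) + (-648) + (288) + (-288) + (-128) + (-64) = -516.
Reducing mod 11: -516 ≡ 1 (mod 11).
Since F(a, b, c) ≡ 1 ≠ 0 (mod 11), P does NOT lie on the curve.


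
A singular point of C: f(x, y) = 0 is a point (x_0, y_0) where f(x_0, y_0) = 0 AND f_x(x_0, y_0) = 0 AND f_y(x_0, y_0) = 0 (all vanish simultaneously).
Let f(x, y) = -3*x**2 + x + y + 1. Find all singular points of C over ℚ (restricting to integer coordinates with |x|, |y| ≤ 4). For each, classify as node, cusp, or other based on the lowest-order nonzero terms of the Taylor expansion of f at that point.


No singular points in the scanned grid; C is smooth there.

Compute partial derivatives:
  f_x = 1 - 6*x.
  f_y = 1.
f_y = 1 is a nonzero constant, so f_y never vanishes: no point (x, y) can satisfy f = f_x = f_y = 0. In particular no (x, y) ∈ {−4, ..., 4}² is singular; the curve is smooth.


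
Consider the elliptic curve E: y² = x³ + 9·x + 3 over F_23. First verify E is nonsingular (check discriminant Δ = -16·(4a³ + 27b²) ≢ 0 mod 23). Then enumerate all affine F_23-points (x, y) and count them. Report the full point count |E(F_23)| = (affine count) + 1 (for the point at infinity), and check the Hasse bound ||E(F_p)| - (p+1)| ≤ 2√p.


Affine points = {(0, 7), (0, 16), (1, 6), (1, 17), (2, 11), (2, 12), (5, 9), (5, 14), (7, 8), (7, 15), (8, 9), (8, 14), (9, 10), (9, 13), (10, 9), (10, 14), (17, 3), (17, 20), (19, 8), (19, 15), (20, 8), (20, 15), (21, 0), (22, 4), (22, 19)}; affine count = 25; |E(F_23)| = 26.

Discriminant check: Δ ∝ 4a³ + 27b² = 4·9³ + 27·3² = 4·729 + 27·9 ≡ 8 (mod 23). Nonzero ⇒ E is nonsingular.
For each x ∈ F_23, compute rhs = x³ + 9·x + 3 mod 23, then count y ∈ F_23 with y² ≡ rhs.
  x = 0: rhs = 3, matching y values: 7, 16 (2 points).
  x = 1: rhs = 13, matching y values: 6, 17 (2 points).
  x = 2: rhs = 6, matching y values: 11, 12 (2 points).
  x = 3: rhs = 11, matching y values: none (0 points).
  x = 4: rhs = 11, matching y values: none (0 points).
  x = 5: rhs = 12, matching y values: 9, 14 (2 points).
  x = 6: rhs = 20, matching y values: none (0 points).
  x = 7: rhs = 18, matching y values: 8, 15 (2 points).
  x = 8: rhs = 12, matching y values: 9, 14 (2 points).
  x = 9: rhs = 8, matching y values: 10, 13 (2 points).
  x = 10: rhs = 12, matching y values: 9, 14 (2 points).
  x = 11: rhs = 7, matching y values: none (0 points).
  x = 12: rhs = 22, matching y values: none (0 points).
  x = 13: rhs = 17, matching y values: none (0 points).
  x = 14: rhs = 21, matching y values: none (0 points).
  x = 15: rhs = 17, matching y values: none (0 points).
  x = 16: rhs = 11, matching y values: none (0 points).
  x = 17: rhs = 9, matching y values: 3, 20 (2 points).
  x = 18: rhs = 17, matching y values: none (0 points).
  x = 19: rhs = 18, matching y values: 8, 15 (2 points).
  x = 20: rhs = 18, matching y values: 8, 15 (2 points).
  x = 21: rhs = 0, matching y values: 0 (1 points).
  x = 22: rhs = 16, matching y values: 4, 19 (2 points).
Total affine count: 25.
Full point count |E(F_23)| = 25 + 1 = 26.
Hasse bound: |26 − (23+1)| = |2| = 2 ≤ 2√23 ≈ 9.5917 ✓.


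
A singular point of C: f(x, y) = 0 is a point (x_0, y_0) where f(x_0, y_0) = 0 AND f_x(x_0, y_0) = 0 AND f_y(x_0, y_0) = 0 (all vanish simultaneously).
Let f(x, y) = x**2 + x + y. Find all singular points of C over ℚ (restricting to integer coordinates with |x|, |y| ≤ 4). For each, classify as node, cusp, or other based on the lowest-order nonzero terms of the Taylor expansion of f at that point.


No singular points in the scanned grid; C is smooth there.

Compute partial derivatives:
  f_x = 2*x + 1.
  f_y = 1.
f_y = 1 is a nonzero constant, so f_y never vanishes: no point (x, y) can satisfy f = f_x = f_y = 0. In particular no (x, y) ∈ {−4, ..., 4}² is singular; the curve is smooth.


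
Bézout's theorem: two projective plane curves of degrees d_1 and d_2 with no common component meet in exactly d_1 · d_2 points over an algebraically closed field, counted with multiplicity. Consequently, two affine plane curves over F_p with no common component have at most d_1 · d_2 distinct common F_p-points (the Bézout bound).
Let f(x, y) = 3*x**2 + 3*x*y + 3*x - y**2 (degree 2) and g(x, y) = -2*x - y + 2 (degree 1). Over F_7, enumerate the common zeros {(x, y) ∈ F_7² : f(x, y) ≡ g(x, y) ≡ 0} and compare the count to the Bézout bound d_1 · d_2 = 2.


Common zeros: {(6, 4)}; count = 1; Bézout bound = 2.

deg(f) = 2, deg(g) = 1, so Bézout bound = 2.
Scan x ∈ F_7. For each x, list the y ∈ F_7 with f(x, y) ≡ 0 and those with g(x, y) ≡ 0 (mod 7); the common zeros in that column are the intersection.
  x = 0: f ≡ 0 at y ∈ {0}; g ≡ 0 at y ∈ {2}; common: ∅.
  x = 1: f ≡ 0 at y ∈ ∅; g ≡ 0 at y ∈ {0}; common: ∅.
  x = 2: f ≡ 0 at y ∈ ∅; g ≡ 0 at y ∈ {5}; common: ∅.
  x = 3: f ≡ 0 at y ∈ {4, 5}; g ≡ 0 at y ∈ {3}; common: ∅.
  x = 4: f ≡ 0 at y ∈ ∅; g ≡ 0 at y ∈ {1}; common: ∅.
  x = 5: f ≡ 0 at y ∈ {3, 5}; g ≡ 0 at y ∈ {6}; common: ∅.
  x = 6: f ≡ 0 at y ∈ {0, 4}; g ≡ 0 at y ∈ {4}; common: {4}.
Collecting: common zeros = {(6, 4)}, so the count is 1.
Comparison with the Bézout bound: 1 ≤ 2 = deg(f)·deg(g), as expected for curves with no common component (the affine F_7-count falls short of the bound because intersections may lie at infinity, over extension fields, or carry multiplicity).


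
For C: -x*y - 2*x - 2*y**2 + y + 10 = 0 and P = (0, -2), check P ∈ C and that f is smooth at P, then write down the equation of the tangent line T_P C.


Tangent line at P: 9*y + 18 = 0.

Step 1: f(0, -2) = 0, so P lies on C.
Step 2: partial derivatives
  f_x(x, y) = -y - 2, f_y(x, y) = -x - 4*y + 1.
  f_x(P) = 0, f_y(P) = 9 (gradient nonzero, so P is smooth).
Step 3: tangent line at P: 0·(x − 0) + 9·(y − -2) = 0.
Expanding: 9*y + 18 = 0.


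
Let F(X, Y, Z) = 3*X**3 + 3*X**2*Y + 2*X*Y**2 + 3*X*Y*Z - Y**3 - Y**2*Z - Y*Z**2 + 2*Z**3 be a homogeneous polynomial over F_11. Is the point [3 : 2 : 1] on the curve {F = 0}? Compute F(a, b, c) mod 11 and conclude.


F(3,2,1) ≡ 0 (mod 11); P is on the curve.

Evaluate F(3, 2, 1) term-by-term (mod 11).
  3*X**3 ↦ 3·27·1·1 = 81
  3*X**2*Y ↦ 3·9·2·1 = 54
  2*X*Y**2 ↦ 2·3·4·1 = 24
  3*X*Y*Z ↦ 3·3·2·1 = 18
  -Y**3 ↦ -1·1·8·1 = -8
  -Y**2*Z ↦ -1·1·4·1 = -4
  -Y*Z**2 ↦ -1·1·2·1 = -2
  2*Z**3 ↦ 2·1·1·1 = 2
Sum: F(3, 2, 1) = (81) + (54) + (24) + (18) + (-8) + (-4) + (-2) + (2) = 165.
Reducing mod 11: 165 ≡ 0 (mod 11).
Since F(a, b, c) ≡ 0 (mod 11), P lies on the curve.


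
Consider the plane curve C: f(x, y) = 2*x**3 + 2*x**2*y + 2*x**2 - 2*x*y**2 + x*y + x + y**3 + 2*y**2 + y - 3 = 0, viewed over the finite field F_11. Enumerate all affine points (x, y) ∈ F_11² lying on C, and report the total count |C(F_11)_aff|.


Affine F_11-points: {(1, 6), (2, 1), (2, 4), (2, 8), (4, 9), (5, 4), (6, 7), (8, 5), (9, 2), (9, 5), (9, 9), (10, 4), (10, 5), (10, 9)}; count = 14.

For each of the 121 pairs (x, y) ∈ F_11², evaluate f(x, y) mod 11. Record the zeros.
  x = 0: [0↦8, 1↦1, 2↦4, 3↦1, 4↦9, 5↦1, 6↦5, 7↦5, 8↦7, 9↦6, 10↦8]  zeros at y ∈ ∅
  x = 1: [0↦2, 1↦7, 2↦7, 3↦8, 4↦5, 5↦4, 6↦0, 7↦10, 8↦7, 9↦8, 10↦8]  zeros at y ∈ {6}
  x = 2: [0↦1, 1↦0, 2↦1, 3↦10, 4↦0, 5↦10, 6↦2, 7↦4, 8↦0, 9↦7, 10↦9]  zeros at y ∈ {1, 4, 8}
  x = 3: [0↦6, 1↦3, 2↦9, 3↦8, 4↦6, 5↦9, 6↦1, 7↦10, 8↦9, 9↦4, 10↦1]  zeros at y ∈ ∅
  x = 4: [0↦7, 1↦6, 2↦10, 3↦3, 4↦2, 5↦2, 6↦9, 7↦7, 8↦2, 9↦0, 10↦7]  zeros at y ∈ {9}
  x = 5: [0↦5, 1↦10, 2↦5, 3↦7, 4↦0, 5↦1, 6↦5, 7↦7, 8↦2, 9↦7, 10↦6]  zeros at y ∈ {4}
  x = 6: [0↦1, 1↦5, 2↦6, 3↦10, 4↦1, 5↦7, 6↦1, 7↦0, 8↦10, 9↦4, 10↦10]  zeros at y ∈ {7}
  x = 7: [0↦7, 1↦3, 2↦3, 3↦2, 4↦6, 5↦10, 6↦9, 7↦9, 8↦5, 9↦3, 10↦9]  zeros at y ∈ ∅
  x = 8: [0↦2, 1↦5, 2↦8, 3↦6, 4↦5, 5↦0, 6↦8, 7↦2, 8↦10, 9↦5, 10↦4]  zeros at y ∈ {5}
  x = 9: [0↦9, 1↦1, 2↦0, 3↦1, 4↦10, 5↦0, 6↦10, 7↦2, 8↦4, 9↦0, 10↦7]  zeros at y ∈ {2, 5, 9}
  x = 10: [0↦7, 1↦3, 2↦2, 3↦10, 4↦0, 5↦0, 6↦5, 7↦10, 8↦10, 9↦0, 10↦8]  zeros at y ∈ {4, 5, 9}
Collecting zeros: affine points = {(1, 6), (2, 1), (2, 4), (2, 8), (4, 9), (5, 4), (6, 7), (8, 5), (9, 2), (9, 5), (9, 9), (10, 4), (10, 5), (10, 9)}.
Total count |C(F_11)_aff| = 14.


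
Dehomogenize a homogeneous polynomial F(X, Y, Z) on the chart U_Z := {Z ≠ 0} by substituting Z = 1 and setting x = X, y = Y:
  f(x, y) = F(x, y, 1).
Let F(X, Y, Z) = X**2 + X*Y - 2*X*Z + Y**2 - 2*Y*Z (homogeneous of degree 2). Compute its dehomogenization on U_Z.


f(x, y) = x**2 + x*y - 2*x + y**2 - 2*y

On U_Z we set Z = 1. Each monomial c·X^i·Y^j·Z^k in F becomes c·x^i·y^j·1^k = c·x^i·y^j.
Substituting Z = 1: F(X, Y, 1) = x**2 + x*y - 2*x + y**2 - 2*y.
Note: deg(f) ≤ deg(F) = 2; strict inequality happens when F is divisible by Z (lost terms).


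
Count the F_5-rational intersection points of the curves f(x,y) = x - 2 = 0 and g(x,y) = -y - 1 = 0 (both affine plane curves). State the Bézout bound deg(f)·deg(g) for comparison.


Common zeros: {(2, 4)}; count = 1; Bézout bound = 1.

deg(f) = 1, deg(g) = 1, so Bézout bound = 1.
Scan x ∈ F_5. For each x, list the y ∈ F_5 with f(x, y) ≡ 0 and those with g(x, y) ≡ 0 (mod 5); the common zeros in that column are the intersection.
  x = 0: f ≡ 0 at y ∈ ∅; g ≡ 0 at y ∈ {4}; common: ∅.
  x = 1: f ≡ 0 at y ∈ ∅; g ≡ 0 at y ∈ {4}; common: ∅.
  x = 2: f ≡ 0 at y ∈ {0, 1, 2, 3, 4}; g ≡ 0 at y ∈ {4}; common: {4}.
  x = 3: f ≡ 0 at y ∈ ∅; g ≡ 0 at y ∈ {4}; common: ∅.
  x = 4: f ≡ 0 at y ∈ ∅; g ≡ 0 at y ∈ {4}; common: ∅.
Collecting: common zeros = {(2, 4)}, so the count is 1.
Comparison with the Bézout bound: 1 ≤ 1 = deg(f)·deg(g), as expected for curves with no common component (the bound is attained).


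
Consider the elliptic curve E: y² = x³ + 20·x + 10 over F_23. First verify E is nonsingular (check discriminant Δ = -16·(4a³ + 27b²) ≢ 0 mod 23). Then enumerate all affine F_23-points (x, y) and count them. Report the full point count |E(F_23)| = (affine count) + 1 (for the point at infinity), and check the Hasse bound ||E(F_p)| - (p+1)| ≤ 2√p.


Affine points = {(1, 10), (1, 13), (2, 9), (2, 14), (4, 4), (4, 19), (6, 1), (6, 22), (12, 0), (13, 11), (13, 12), (19, 2), (19, 21), (21, 10), (21, 13), (22, 9), (22, 14)}; affine count = 17; |E(F_23)| = 18.

Discriminant check: Δ ∝ 4a³ + 27b² = 4·20³ + 27·10² = 4·8000 + 27·100 ≡ 16 (mod 23). Nonzero ⇒ E is nonsingular.
For each x ∈ F_23, compute rhs = x³ + 20·x + 10 mod 23, then count y ∈ F_23 with y² ≡ rhs.
  x = 0: rhs = 10, matching y values: none (0 points).
  x = 1: rhs = 8, matching y values: 10, 13 (2 points).
  x = 2: rhs = 12, matching y values: 9, 14 (2 points).
  x = 3: rhs = 5, matching y values: none (0 points).
  x = 4: rhs = 16, matching y values: 4, 19 (2 points).
  x = 5: rhs = 5, matching y values: none (0 points).
  x = 6: rhs = 1, matching y values: 1, 22 (2 points).
  x = 7: rhs = 10, matching y values: none (0 points).
  x = 8: rhs = 15, matching y values: none (0 points).
  x = 9: rhs = 22, matching y values: none (0 points).
  x = 10: rhs = 14, matching y values: none (0 points).
  x = 11: rhs = 20, matching y values: none (0 points).
  x = 12: rhs = 0, matching y values: 0 (1 points).
  x = 13: rhs = 6, matching y values: 11, 12 (2 points).
  x = 14: rhs = 21, matching y values: none (0 points).
  x = 15: rhs = 5, matching y values: none (0 points).
  x = 16: rhs = 10, matching y values: none (0 points).
  x = 17: rhs = 19, matching y values: none (0 points).
  x = 18: rhs = 15, matching y values: none (0 points).
  x = 19: rhs = 4, matching y values: 2, 21 (2 points).
  x = 20: rhs = 15, matching y values: none (0 points).
  x = 21: rhs = 8, matching y values: 10, 13 (2 points).
  x = 22: rhs = 12, matching y values: 9, 14 (2 points).
Total affine count: 17.
Full point count |E(F_23)| = 17 + 1 = 18.
Hasse bound: |18 − (23+1)| = |-6| = 6 ≤ 2√23 ≈ 9.5917 ✓.


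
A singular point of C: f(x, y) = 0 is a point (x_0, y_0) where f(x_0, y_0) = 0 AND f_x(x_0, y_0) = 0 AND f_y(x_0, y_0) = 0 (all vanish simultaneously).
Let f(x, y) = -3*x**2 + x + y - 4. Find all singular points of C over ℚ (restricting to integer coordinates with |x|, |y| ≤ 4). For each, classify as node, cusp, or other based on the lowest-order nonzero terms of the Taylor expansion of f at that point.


No singular points in the scanned grid; C is smooth there.

Compute partial derivatives:
  f_x = 1 - 6*x.
  f_y = 1.
f_y = 1 is a nonzero constant, so f_y never vanishes: no point (x, y) can satisfy f = f_x = f_y = 0. In particular no (x, y) ∈ {−4, ..., 4}² is singular; the curve is smooth.


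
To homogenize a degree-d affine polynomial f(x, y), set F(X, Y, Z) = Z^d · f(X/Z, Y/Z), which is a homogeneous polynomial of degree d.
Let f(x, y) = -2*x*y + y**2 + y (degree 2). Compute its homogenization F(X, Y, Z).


F(X, Y, Z) = -2*X*Y + Y**2 + Y*Z

deg(f) = 2.
Substitute x = X/Z, y = Y/Z into f, then multiply by Z^2.
  monomial -2·x^1·y^1 ↦ -2·X^1·Y^1·Z^0.
  monomial 1·x^0·y^2 ↦ 1·X^0·Y^2·Z^0.
  monomial 1·x^0·y^1 ↦ 1·X^0·Y^1·Z^1.
Collecting: F(X, Y, Z) = -2*X*Y + Y**2 + Y*Z.


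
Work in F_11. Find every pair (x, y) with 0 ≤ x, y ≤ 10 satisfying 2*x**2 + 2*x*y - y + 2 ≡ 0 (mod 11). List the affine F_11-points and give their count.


Affine F_11-points: {(0, 2), (1, 7), (2, 4), (3, 7), (4, 3), (5, 4), (7, 5), (8, 6), (9, 2), (10, 5)}; count = 10.

For each of the 121 pairs (x, y) ∈ F_11², evaluate f(x, y) mod 11. Record the zeros.
  x = 0: [0↦2, 1↦1, 2↦0, 3↦10, 4↦9, 5↦8, 6↦7, 7↦6, 8↦5, 9↦4, 10↦3]  zeros at y ∈ {2}
  x = 1: [0↦4, 1↦5, 2↦6, 3↦7, 4↦8, 5↦9, 6↦10, 7↦0, 8↦1, 9↦2, 10↦3]  zeros at y ∈ {7}
  x = 2: [0↦10, 1↦2, 2↦5, 3↦8, 4↦0, 5↦3, 6↦6, 7↦9, 8↦1, 9↦4, 10↦7]  zeros at y ∈ {4}
  x = 3: [0↦9, 1↦3, 2↦8, 3↦2, 4↦7, 5↦1, 6↦6, 7↦0, 8↦5, 9↦10, 10↦4]  zeros at y ∈ {7}
  x = 4: [0↦1, 1↦8, 2↦4, 3↦0, 4↦7, 5↦3, 6↦10, 7↦6, 8↦2, 9↦9, 10↦5]  zeros at y ∈ {3}
  x = 5: [0↦8, 1↦6, 2↦4, 3↦2, 4↦0, 5↦9, 6↦7, 7↦5, 8↦3, 9↦1, 10↦10]  zeros at y ∈ {4}
  x = 6: [0↦8, 1↦8, 2↦8, 3↦8, 4↦8, 5↦8, 6↦8, 7↦8, 8↦8, 9↦8, 10↦8]  zeros at y ∈ ∅
  x = 7: [0↦1, 1↦3, 2↦5, 3↦7, 4↦9, 5↦0, 6↦2, 7↦4, 8↦6, 9↦8, 10↦10]  zeros at y ∈ {5}
  x = 8: [0↦9, 1↦2, 2↦6, 3↦10, 4↦3, 5↦7, 6↦0, 7↦4, 8↦8, 9↦1, 10↦5]  zeros at y ∈ {6}
  x = 9: [0↦10, 1↦5, 2↦0, 3↦6, 4↦1, 5↦7, 6↦2, 7↦8, 8↦3, 9↦9, 10↦4]  zeros at y ∈ {2}
  x = 10: [0↦4, 1↦1, 2↦9, 3↦6, 4↦3, 5↦0, 6↦8, 7↦5, 8↦2, 9↦10, 10↦7]  zeros at y ∈ {5}
Collecting zeros: affine points = {(0, 2), (1, 7), (2, 4), (3, 7), (4, 3), (5, 4), (7, 5), (8, 6), (9, 2), (10, 5)}.
Total count |C(F_11)_aff| = 10.


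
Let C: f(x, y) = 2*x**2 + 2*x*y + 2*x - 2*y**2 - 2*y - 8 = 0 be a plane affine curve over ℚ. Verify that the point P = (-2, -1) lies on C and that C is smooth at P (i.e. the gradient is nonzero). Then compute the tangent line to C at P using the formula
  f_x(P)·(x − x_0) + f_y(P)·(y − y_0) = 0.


Tangent line at P: -8*x - 2*y - 18 = 0.

Step 1: f(-2, -1) = 0, so P lies on C.
Step 2: partial derivatives
  f_x(x, y) = 4*x + 2*y + 2, f_y(x, y) = 2*x - 4*y - 2.
  f_x(P) = -8, f_y(P) = -2 (gradient nonzero, so P is smooth).
Step 3: tangent line at P: -8·(x − -2) + -2·(y − -1) = 0.
Expanding: -8*x - 2*y - 18 = 0.


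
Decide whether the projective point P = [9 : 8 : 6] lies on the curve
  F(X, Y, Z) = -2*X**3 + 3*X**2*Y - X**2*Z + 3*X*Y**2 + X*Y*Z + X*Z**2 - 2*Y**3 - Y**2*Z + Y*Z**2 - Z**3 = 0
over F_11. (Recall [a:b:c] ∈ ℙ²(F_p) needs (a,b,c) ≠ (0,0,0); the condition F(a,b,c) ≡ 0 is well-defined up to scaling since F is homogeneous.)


F(9,8,6) ≡ 4 (mod 11); P is NOT on the curve.

Evaluate F(9, 8, 6) term-by-term (mod 11).
  -2*X**3 ↦ -2·729·1·1 = -1458
  3*X**2*Y ↦ 3·81·8·1 = 1944
  -X**2*Z ↦ -1·81·1·6 = -486
  3*X*Y**2 ↦ 3·9·64·1 = 1728
  X*Y*Z ↦ 1·9·8·6 = 432
  X*Z**2 ↦ 1·9·1·36 = 324
  -2*Y**3 ↦ -2·1·512·1 = -1024
  -Y**2*Z ↦ -1·1·64·6 = -384
  Y*Z**2 ↦ 1·1·8·36 = 288
  -Z**3 ↦ -1·1·1·216 = -216
Sum: F(9, 8, 6) = (-1458) + (1944) + (-486) + (1728) + (432) + (324) + (-1024) + (-384) + (288) + (-216) = 1148.
Reducing mod 11: 1148 ≡ 4 (mod 11).
Since F(a, b, c) ≡ 4 ≠ 0 (mod 11), P does NOT lie on the curve.


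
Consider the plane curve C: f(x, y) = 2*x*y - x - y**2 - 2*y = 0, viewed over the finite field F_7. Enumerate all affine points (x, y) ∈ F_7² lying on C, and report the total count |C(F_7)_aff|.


Affine F_7-points: {(0, 0), (0, 5), (3, 1), (3, 3), (5, 2), (5, 6)}; count = 6.

For each of the 49 pairs (x, y) ∈ F_7², evaluate f(x, y) mod 7. Record the zeros.
  x = 0: [0↦0, 1↦4, 2↦6, 3↦6, 4↦4, 5↦0, 6↦1]  zeros at y ∈ {0, 5}
  x = 1: [0↦6, 1↦5, 2↦2, 3↦4, 4↦4, 5↦2, 6↦5]  zeros at y ∈ ∅
  x = 2: [0↦5, 1↦6, 2↦5, 3↦2, 4↦4, 5↦4, 6↦2]  zeros at y ∈ ∅
  x = 3: [0↦4, 1↦0, 2↦1, 3↦0, 4↦4, 5↦6, 6↦6]  zeros at y ∈ {1, 3}
  x = 4: [0↦3, 1↦1, 2↦4, 3↦5, 4↦4, 5↦1, 6↦3]  zeros at y ∈ ∅
  x = 5: [0↦2, 1↦2, 2↦0, 3↦3, 4↦4, 5↦3, 6↦0]  zeros at y ∈ {2, 6}
  x = 6: [0↦1, 1↦3, 2↦3, 3↦1, 4↦4, 5↦5, 6↦4]  zeros at y ∈ ∅
Collecting zeros: affine points = {(0, 0), (0, 5), (3, 1), (3, 3), (5, 2), (5, 6)}.
Total count |C(F_7)_aff| = 6.


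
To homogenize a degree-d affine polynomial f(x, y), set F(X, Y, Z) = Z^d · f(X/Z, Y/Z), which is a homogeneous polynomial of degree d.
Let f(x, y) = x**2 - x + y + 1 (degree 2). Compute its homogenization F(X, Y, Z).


F(X, Y, Z) = X**2 - X*Z + Y*Z + Z**2

deg(f) = 2.
Substitute x = X/Z, y = Y/Z into f, then multiply by Z^2.
  monomial 1·x^2·y^0 ↦ 1·X^2·Y^0·Z^0.
  monomial -1·x^1·y^0 ↦ -1·X^1·Y^0·Z^1.
  monomial 1·x^0·y^1 ↦ 1·X^0·Y^1·Z^1.
  monomial 1·x^0·y^0 ↦ 1·X^0·Y^0·Z^2.
Collecting: F(X, Y, Z) = X**2 - X*Z + Y*Z + Z**2.
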